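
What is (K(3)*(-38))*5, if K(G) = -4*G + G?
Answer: 1710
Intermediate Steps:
K(G) = -3*G
(K(3)*(-38))*5 = (-3*3*(-38))*5 = -9*(-38)*5 = 342*5 = 1710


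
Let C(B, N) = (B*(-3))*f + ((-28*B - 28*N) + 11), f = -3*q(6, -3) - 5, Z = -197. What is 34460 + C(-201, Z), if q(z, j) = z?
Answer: 31746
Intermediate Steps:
f = -23 (f = -3*6 - 5 = -18 - 5 = -23)
C(B, N) = 11 - 28*N + 41*B (C(B, N) = (B*(-3))*(-23) + ((-28*B - 28*N) + 11) = -3*B*(-23) + (11 - 28*B - 28*N) = 69*B + (11 - 28*B - 28*N) = 11 - 28*N + 41*B)
34460 + C(-201, Z) = 34460 + (11 - 28*(-197) + 41*(-201)) = 34460 + (11 + 5516 - 8241) = 34460 - 2714 = 31746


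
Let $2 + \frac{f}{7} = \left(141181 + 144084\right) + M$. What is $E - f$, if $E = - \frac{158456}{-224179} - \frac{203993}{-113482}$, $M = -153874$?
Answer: $- \frac{23397948104995455}{25440281278} \approx -9.1972 \cdot 10^{5}$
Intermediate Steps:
$f = 919723$ ($f = -14 + 7 \left(\left(141181 + 144084\right) - 153874\right) = -14 + 7 \left(285265 - 153874\right) = -14 + 7 \cdot 131391 = -14 + 919737 = 919723$)
$E = \frac{63712850539}{25440281278}$ ($E = \left(-158456\right) \left(- \frac{1}{224179}\right) - - \frac{203993}{113482} = \frac{158456}{224179} + \frac{203993}{113482} = \frac{63712850539}{25440281278} \approx 2.5044$)
$E - f = \frac{63712850539}{25440281278} - 919723 = - \frac{23397948104995455}{25440281278}$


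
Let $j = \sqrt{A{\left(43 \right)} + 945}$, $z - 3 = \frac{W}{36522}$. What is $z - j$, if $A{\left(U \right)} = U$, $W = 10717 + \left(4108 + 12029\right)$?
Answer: $\frac{68210}{18261} - 2 \sqrt{247} \approx -27.697$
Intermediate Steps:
$W = 26854$ ($W = 10717 + 16137 = 26854$)
$z = \frac{68210}{18261}$ ($z = 3 + \frac{26854}{36522} = 3 + 26854 \cdot \frac{1}{36522} = 3 + \frac{13427}{18261} = \frac{68210}{18261} \approx 3.7353$)
$j = 2 \sqrt{247}$ ($j = \sqrt{43 + 945} = \sqrt{988} = 2 \sqrt{247} \approx 31.432$)
$z - j = \frac{68210}{18261} - 2 \sqrt{247}$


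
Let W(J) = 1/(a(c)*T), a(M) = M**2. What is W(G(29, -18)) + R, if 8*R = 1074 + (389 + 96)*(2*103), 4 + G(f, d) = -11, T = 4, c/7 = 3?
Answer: 22266973/1764 ≈ 12623.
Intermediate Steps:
c = 21 (c = 7*3 = 21)
G(f, d) = -15 (G(f, d) = -4 - 11 = -15)
W(J) = 1/1764 (W(J) = 1/(21**2*4) = 1/(441*4) = 1/1764)
R = 12623 (R = (1074 + (389 + 96)*(2*103))/8 = (1074 + 485*206)/8 = (1074 + 99910)/8 = (1/8)*100984 = 12623)
W(G(29, -18)) + R = 1/1764 + 12623 = 22266973/1764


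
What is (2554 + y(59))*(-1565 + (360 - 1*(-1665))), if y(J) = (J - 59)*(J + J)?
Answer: 1174840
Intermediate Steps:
y(J) = 2*J*(-59 + J) (y(J) = (-59 + J)*(2*J) = 2*J*(-59 + J))
(2554 + y(59))*(-1565 + (360 - 1*(-1665))) = (2554 + 2*59*(-59 + 59))*(-1565 + (360 - 1*(-1665))) = (2554 + 2*59*0)*(-1565 + (360 + 1665)) = (2554 + 0)*(-1565 + 2025) = 2554*460 = 1174840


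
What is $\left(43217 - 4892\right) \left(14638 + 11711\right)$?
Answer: $1009825425$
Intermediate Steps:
$\left(43217 - 4892\right) \left(14638 + 11711\right) = 38325 \cdot 26349 = 1009825425$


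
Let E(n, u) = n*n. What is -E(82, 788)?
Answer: -6724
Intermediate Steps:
E(n, u) = n²
-E(82, 788) = -1*82² = -1*6724 = -6724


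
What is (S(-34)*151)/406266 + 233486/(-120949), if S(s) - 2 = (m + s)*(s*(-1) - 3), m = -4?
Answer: -2769882450/1169939677 ≈ -2.3675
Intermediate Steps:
S(s) = 2 + (-4 + s)*(-3 - s) (S(s) = 2 + (-4 + s)*(s*(-1) - 3) = 2 + (-4 + s)*(-s - 3) = 2 + (-4 + s)*(-3 - s))
(S(-34)*151)/406266 + 233486/(-120949) = ((14 - 34 - 1*(-34)**2)*151)/406266 + 233486/(-120949) = ((14 - 34 - 1*1156)*151)*(1/406266) + 233486*(-1/120949) = ((14 - 34 - 1156)*151)*(1/406266) - 233486/120949 = -1176*151*(1/406266) - 233486/120949 = -177576*1/406266 - 233486/120949 = -4228/9673 - 233486/120949 = -2769882450/1169939677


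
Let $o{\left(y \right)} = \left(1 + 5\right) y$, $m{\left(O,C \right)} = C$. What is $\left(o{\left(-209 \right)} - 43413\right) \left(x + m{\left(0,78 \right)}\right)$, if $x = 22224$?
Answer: $-996163434$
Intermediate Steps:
$o{\left(y \right)} = 6 y$
$\left(o{\left(-209 \right)} - 43413\right) \left(x + m{\left(0,78 \right)}\right) = \left(6 \left(-209\right) - 43413\right) \left(22224 + 78\right) = \left(-1254 - 43413\right) 22302 = \left(-44667\right) 22302 = -996163434$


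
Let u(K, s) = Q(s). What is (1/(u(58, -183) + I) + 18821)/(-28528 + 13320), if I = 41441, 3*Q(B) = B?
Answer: -778812981/629307040 ≈ -1.2376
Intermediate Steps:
Q(B) = B/3
u(K, s) = s/3
(1/(u(58, -183) + I) + 18821)/(-28528 + 13320) = (1/((⅓)*(-183) + 41441) + 18821)/(-28528 + 13320) = (1/(-61 + 41441) + 18821)/(-15208) = (1/41380 + 18821)*(-1/15208) = (778812981/41380)*(-1/15208) = -778812981/629307040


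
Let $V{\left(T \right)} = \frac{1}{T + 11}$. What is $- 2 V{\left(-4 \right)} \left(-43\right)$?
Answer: $\frac{86}{7} \approx 12.286$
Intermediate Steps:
$V{\left(T \right)} = \frac{1}{11 + T}$
$- 2 V{\left(-4 \right)} \left(-43\right) = - \frac{2}{11 - 4} \left(-43\right) = - \frac{2}{7} \left(-43\right) = \left(-2\right) \frac{1}{7} \left(-43\right) = \left(- \frac{2}{7}\right) \left(-43\right) = \frac{86}{7}$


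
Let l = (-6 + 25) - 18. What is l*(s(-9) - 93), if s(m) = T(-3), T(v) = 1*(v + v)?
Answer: -99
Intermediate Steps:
T(v) = 2*v (T(v) = 1*(2*v) = 2*v)
s(m) = -6 (s(m) = 2*(-3) = -6)
l = 1 (l = 19 - 18 = 1)
l*(s(-9) - 93) = 1*(-6 - 93) = 1*(-99) = -99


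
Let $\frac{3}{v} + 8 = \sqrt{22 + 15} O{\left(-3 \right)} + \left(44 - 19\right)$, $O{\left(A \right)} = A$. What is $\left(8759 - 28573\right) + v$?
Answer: $- \frac{871867}{44} - \frac{9 \sqrt{37}}{44} \approx -19816.0$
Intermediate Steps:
$v = \frac{3}{17 - 3 \sqrt{37}}$ ($v = \frac{3}{-8 + \left(\sqrt{22 + 15} \left(-3\right) + \left(44 - 19\right)\right)} = \frac{3}{-8 + \left(\sqrt{37} \left(-3\right) + 25\right)} = \frac{3}{-8 + \left(- 3 \sqrt{37} + 25\right)} = \frac{3}{-8 + \left(25 - 3 \sqrt{37}\right)} = \frac{3}{17 - 3 \sqrt{37}} \approx -2.4033$)
$\left(8759 - 28573\right) + v = \left(8759 - 28573\right) - \left(\frac{51}{44} + \frac{9 \sqrt{37}}{44}\right) = -19814 - \left(\frac{51}{44} + \frac{9 \sqrt{37}}{44}\right) = - \frac{871867}{44} - \frac{9 \sqrt{37}}{44}$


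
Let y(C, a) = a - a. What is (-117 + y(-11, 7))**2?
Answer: 13689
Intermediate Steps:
y(C, a) = 0
(-117 + y(-11, 7))**2 = (-117 + 0)**2 = (-117)**2 = 13689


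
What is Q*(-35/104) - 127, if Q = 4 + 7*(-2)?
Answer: -6429/52 ≈ -123.63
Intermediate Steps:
Q = -10 (Q = 4 - 14 = -10)
Q*(-35/104) - 127 = -(-350)/104 - 127 = -10*(-35/104) - 127 = 175/52 - 127 = -6429/52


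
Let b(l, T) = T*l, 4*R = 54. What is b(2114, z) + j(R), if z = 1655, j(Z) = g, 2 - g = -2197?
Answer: 3500869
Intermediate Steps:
R = 27/2 (R = (1/4)*54 = 27/2 ≈ 13.500)
g = 2199 (g = 2 - 1*(-2197) = 2 + 2197 = 2199)
j(Z) = 2199
b(2114, z) + j(R) = 1655*2114 + 2199 = 3498670 + 2199 = 3500869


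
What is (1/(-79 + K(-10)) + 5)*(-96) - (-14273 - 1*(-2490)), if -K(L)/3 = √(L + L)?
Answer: 72584147/6421 - 576*I*√5/6421 ≈ 11304.0 - 0.20059*I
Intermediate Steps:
K(L) = -3*√2*√L (K(L) = -3*√(L + L) = -3*√2*√L)
(1/(-79 + K(-10)) + 5)*(-96) - (-14273 - 1*(-2490)) = (1/(-79 - 3*√2*√(-10)) + 5)*(-96) - (-14273 - 1*(-2490)) = (1/(-79 - 3*√2*I*√10) + 5)*(-96) - (-14273 + 2490) = (1/(-79 - 6*I*√5) + 5)*(-96) - 1*(-11783) = (5 + 1/(-79 - 6*I*√5))*(-96) + 11783 = (-480 - 96/(-79 - 6*I*√5)) + 11783 = 11303 - 96/(-79 - 6*I*√5)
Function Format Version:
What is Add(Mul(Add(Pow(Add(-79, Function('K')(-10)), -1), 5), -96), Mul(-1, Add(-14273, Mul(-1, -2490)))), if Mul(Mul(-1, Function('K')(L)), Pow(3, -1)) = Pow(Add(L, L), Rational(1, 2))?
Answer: Add(Rational(72584147, 6421), Mul(Rational(-576, 6421), I, Pow(5, Rational(1, 2)))) ≈ Add(11304., Mul(-0.20059, I))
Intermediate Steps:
Function('K')(L) = Mul(-3, Pow(2, Rational(1, 2)), Pow(L, Rational(1, 2))) (Function('K')(L) = Mul(-3, Pow(Add(L, L), Rational(1, 2))) = Mul(-3, Pow(Mul(2, L), Rational(1, 2))) = Mul(-3, Mul(Pow(2, Rational(1, 2)), Pow(L, Rational(1, 2)))) = Mul(-3, Pow(2, Rational(1, 2)), Pow(L, Rational(1, 2))))
Add(Mul(Add(Pow(Add(-79, Function('K')(-10)), -1), 5), -96), Mul(-1, Add(-14273, Mul(-1, -2490)))) = Add(Mul(Add(Pow(Add(-79, Mul(-3, Pow(2, Rational(1, 2)), Pow(-10, Rational(1, 2)))), -1), 5), -96), Mul(-1, Add(-14273, Mul(-1, -2490)))) = Add(Mul(Add(Pow(Add(-79, Mul(-3, Pow(2, Rational(1, 2)), Mul(I, Pow(10, Rational(1, 2))))), -1), 5), -96), Mul(-1, Add(-14273, 2490))) = Add(Mul(Add(Pow(Add(-79, Mul(-6, I, Pow(5, Rational(1, 2)))), -1), 5), -96), Mul(-1, -11783)) = Add(Mul(Add(5, Pow(Add(-79, Mul(-6, I, Pow(5, Rational(1, 2)))), -1)), -96), 11783) = Add(Add(-480, Mul(-96, Pow(Add(-79, Mul(-6, I, Pow(5, Rational(1, 2)))), -1))), 11783) = Add(11303, Mul(-96, Pow(Add(-79, Mul(-6, I, Pow(5, Rational(1, 2)))), -1)))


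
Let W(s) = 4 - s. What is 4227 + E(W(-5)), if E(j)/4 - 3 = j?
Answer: 4275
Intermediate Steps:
E(j) = 12 + 4*j
4227 + E(W(-5)) = 4227 + (12 + 4*(4 - 1*(-5))) = 4227 + (12 + 4*(4 + 5)) = 4227 + (12 + 4*9) = 4227 + (12 + 36) = 4227 + 48 = 4275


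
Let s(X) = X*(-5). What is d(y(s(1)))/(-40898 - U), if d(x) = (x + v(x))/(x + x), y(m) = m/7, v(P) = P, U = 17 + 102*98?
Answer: -1/50911 ≈ -1.9642e-5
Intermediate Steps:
U = 10013 (U = 17 + 9996 = 10013)
s(X) = -5*X
y(m) = m/7 (y(m) = m*(⅐) = m/7)
d(x) = 1 (d(x) = (x + x)/(x + x) = (2*x)/((2*x)) = (2*x)*(1/(2*x)) = 1)
d(y(s(1)))/(-40898 - U) = 1/(-40898 - 1*10013) = 1/(-40898 - 10013) = 1/(-50911) = 1*(-1/50911) = -1/50911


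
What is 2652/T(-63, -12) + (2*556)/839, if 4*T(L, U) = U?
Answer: -740564/839 ≈ -882.67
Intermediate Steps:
T(L, U) = U/4
2652/T(-63, -12) + (2*556)/839 = 2652/(((¼)*(-12))) + (2*556)/839 = 2652/(-3) + 1112*(1/839) = 2652*(-⅓) + 1112/839 = -884 + 1112/839 = -740564/839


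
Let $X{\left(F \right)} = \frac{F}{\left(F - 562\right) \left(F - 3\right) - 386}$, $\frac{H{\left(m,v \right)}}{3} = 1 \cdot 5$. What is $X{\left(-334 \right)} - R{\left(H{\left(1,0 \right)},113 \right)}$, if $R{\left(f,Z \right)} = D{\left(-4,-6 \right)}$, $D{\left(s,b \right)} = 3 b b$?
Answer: $- \frac{16284731}{150783} \approx -108.0$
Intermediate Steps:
$H{\left(m,v \right)} = 15$ ($H{\left(m,v \right)} = 3 \cdot 1 \cdot 5 = 3 \cdot 5 = 15$)
$D{\left(s,b \right)} = 3 b^{2}$
$R{\left(f,Z \right)} = 108$ ($R{\left(f,Z \right)} = 3 \left(-6\right)^{2} = 3 \cdot 36 = 108$)
$X{\left(F \right)} = \frac{F}{-386 + \left(-562 + F\right) \left(-3 + F\right)}$ ($X{\left(F \right)} = \frac{F}{\left(-562 + F\right) \left(-3 + F\right) - 386} = \frac{F}{-386 + \left(-562 + F\right) \left(-3 + F\right)}$)
$X{\left(-334 \right)} - R{\left(H{\left(1,0 \right)},113 \right)} = - \frac{334}{1300 + \left(-334\right)^{2} - -188710} - 108 = - \frac{334}{1300 + 111556 + 188710} - 108 = - \frac{334}{301566} - 108 = \left(-334\right) \frac{1}{301566} - 108 = - \frac{167}{150783} - 108 = - \frac{16284731}{150783}$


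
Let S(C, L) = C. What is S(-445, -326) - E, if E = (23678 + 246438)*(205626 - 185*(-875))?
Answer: -99267900561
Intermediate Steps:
E = 99267900116 (E = 270116*(205626 + 161875) = 270116*367501 = 99267900116)
S(-445, -326) - E = -445 - 1*99267900116 = -445 - 99267900116 = -99267900561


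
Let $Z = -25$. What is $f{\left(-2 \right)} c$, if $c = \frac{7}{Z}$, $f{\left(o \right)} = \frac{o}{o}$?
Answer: $- \frac{7}{25} \approx -0.28$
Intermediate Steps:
$f{\left(o \right)} = 1$
$c = - \frac{7}{25}$ ($c = \frac{7}{-25} = 7 \left(- \frac{1}{25}\right) = - \frac{7}{25} \approx -0.28$)
$f{\left(-2 \right)} c = 1 \left(- \frac{7}{25}\right) = - \frac{7}{25}$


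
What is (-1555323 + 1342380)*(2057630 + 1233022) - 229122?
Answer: -700721537958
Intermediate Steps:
(-1555323 + 1342380)*(2057630 + 1233022) - 229122 = -212943*3290652 - 229122 = -700721308836 - 229122 = -700721537958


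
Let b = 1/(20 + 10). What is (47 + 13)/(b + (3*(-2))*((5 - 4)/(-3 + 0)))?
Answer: 1800/61 ≈ 29.508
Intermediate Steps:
b = 1/30 ≈ 0.033333
(47 + 13)/(b + (3*(-2))*((5 - 4)/(-3 + 0))) = (47 + 13)/(1/30 + (3*(-2))*((5 - 4)/(-3 + 0))) = 60/(1/30 - 6/(-3)) = 60/(1/30 - 6*(-1)/3) = 60/(1/30 - 6*(-⅓)) = 60/(1/30 + 2) = 60/(61/30) = (30/61)*60 = 1800/61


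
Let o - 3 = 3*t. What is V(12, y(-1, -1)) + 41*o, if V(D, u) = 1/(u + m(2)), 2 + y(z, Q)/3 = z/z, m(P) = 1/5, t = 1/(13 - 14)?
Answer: -5/14 ≈ -0.35714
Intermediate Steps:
t = -1 (t = 1/(-1) = -1)
m(P) = 1/5
o = 0 (o = 3 + 3*(-1) = 3 - 3 = 0)
y(z, Q) = -3 (y(z, Q) = -6 + 3*(z/z) = -6 + 3*1 = -6 + 3 = -3)
V(D, u) = 1/(1/5 + u) (V(D, u) = 1/(u + 1/5) = 1/(1/5 + u))
V(12, y(-1, -1)) + 41*o = 5/(1 + 5*(-3)) + 41*0 = 5/(1 - 15) + 0 = 5/(-14) + 0 = 5*(-1/14) + 0 = -5/14 + 0 = -5/14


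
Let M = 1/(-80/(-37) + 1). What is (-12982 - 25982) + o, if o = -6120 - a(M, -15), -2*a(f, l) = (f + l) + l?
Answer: -10553129/234 ≈ -45099.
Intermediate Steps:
M = 37/117 (M = 1/(-80*(-1/37) + 1) = 1/(80/37 + 1) = 1/(117/37) = 37/117 ≈ 0.31624)
a(f, l) = -l - f/2 (a(f, l) = -((f + l) + l)/2 = -(f + 2*l)/2 = -l - f/2)
o = -1435553/234 (o = -6120 - (-1*(-15) - ½*37/117) = -6120 - (15 - 37/234) = -6120 - 1*3473/234 = -6120 - 3473/234 = -1435553/234 ≈ -6134.8)
(-12982 - 25982) + o = (-12982 - 25982) - 1435553/234 = -38964 - 1435553/234 = -10553129/234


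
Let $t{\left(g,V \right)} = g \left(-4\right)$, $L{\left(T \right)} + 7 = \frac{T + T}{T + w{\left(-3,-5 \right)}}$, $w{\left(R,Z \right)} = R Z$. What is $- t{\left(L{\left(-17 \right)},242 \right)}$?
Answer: $40$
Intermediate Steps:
$L{\left(T \right)} = -7 + \frac{2 T}{15 + T}$ ($L{\left(T \right)} = -7 + \frac{T + T}{T - -15} = -7 + \frac{2 T}{T + 15} = -7 + \frac{2 T}{15 + T}$)
$t{\left(g,V \right)} = - 4 g$
$- t{\left(L{\left(-17 \right)},242 \right)} = - \left(-4\right) \frac{5 \left(-21 - -17\right)}{15 - 17} = - \left(-4\right) \frac{5 \left(-21 + 17\right)}{-2} = - \left(-4\right) 5 \left(- \frac{1}{2}\right) \left(-4\right) = - \left(-4\right) 10 = \left(-1\right) \left(-40\right) = 40$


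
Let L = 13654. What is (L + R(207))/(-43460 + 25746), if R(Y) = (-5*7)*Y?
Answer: -377/1042 ≈ -0.36180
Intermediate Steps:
R(Y) = -35*Y
(L + R(207))/(-43460 + 25746) = (13654 - 35*207)/(-43460 + 25746) = (13654 - 7245)/(-17714) = 6409*(-1/17714) = -377/1042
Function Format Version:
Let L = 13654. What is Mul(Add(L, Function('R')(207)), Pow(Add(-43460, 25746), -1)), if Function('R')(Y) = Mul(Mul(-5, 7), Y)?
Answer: Rational(-377, 1042) ≈ -0.36180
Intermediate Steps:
Function('R')(Y) = Mul(-35, Y)
Mul(Add(L, Function('R')(207)), Pow(Add(-43460, 25746), -1)) = Mul(Add(13654, Mul(-35, 207)), Pow(Add(-43460, 25746), -1)) = Mul(Add(13654, -7245), Pow(-17714, -1)) = Mul(6409, Rational(-1, 17714)) = Rational(-377, 1042)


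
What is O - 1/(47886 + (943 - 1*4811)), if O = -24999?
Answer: -1100405983/44018 ≈ -24999.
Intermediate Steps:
O - 1/(47886 + (943 - 1*4811)) = -24999 - 1/(47886 + (943 - 1*4811)) = -24999 - 1/(47886 + (943 - 4811)) = -24999 - 1/(47886 - 3868) = -24999 - 1/44018 = -1100405983/44018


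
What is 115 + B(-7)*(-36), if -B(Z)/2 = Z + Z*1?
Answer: -893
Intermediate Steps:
B(Z) = -4*Z (B(Z) = -2*(Z + Z*1) = -2*(Z + Z) = -4*Z)
115 + B(-7)*(-36) = 115 - 4*(-7)*(-36) = 115 + 28*(-36) = 115 - 1008 = -893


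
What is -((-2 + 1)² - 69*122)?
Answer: 8417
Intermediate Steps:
-((-2 + 1)² - 69*122) = -((-1)² - 8418) = -(1 - 8418) = -1*(-8417) = 8417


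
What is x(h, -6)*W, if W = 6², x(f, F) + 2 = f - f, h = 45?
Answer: -72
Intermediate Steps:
x(f, F) = -2 (x(f, F) = -2 + (f - f) = -2 + 0 = -2)
W = 36
x(h, -6)*W = -2*36 = -72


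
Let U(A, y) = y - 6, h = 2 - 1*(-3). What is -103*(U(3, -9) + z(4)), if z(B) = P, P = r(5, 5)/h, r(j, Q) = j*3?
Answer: 1236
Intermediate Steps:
r(j, Q) = 3*j
h = 5 (h = 2 + 3 = 5)
U(A, y) = -6 + y
P = 3 (P = (3*5)/5 = 15*(1/5) = 3)
z(B) = 3
-103*(U(3, -9) + z(4)) = -103*((-6 - 9) + 3) = -103*(-15 + 3) = -103*(-12) = 1236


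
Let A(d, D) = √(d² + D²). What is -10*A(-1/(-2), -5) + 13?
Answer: 13 - 5*√101 ≈ -37.249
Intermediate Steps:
A(d, D) = √(D² + d²)
-10*A(-1/(-2), -5) + 13 = -10*√((-5)² + (-1/(-2))²) + 13 = -10*√(25 + (-1*(-½))²) + 13 = -10*√(25 + (½)²) + 13 = -10*√(25 + ¼) + 13 = -5*√101 + 13 = 13 - 5*√101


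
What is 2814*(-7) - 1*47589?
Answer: -67287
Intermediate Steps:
2814*(-7) - 1*47589 = -19698 - 47589 = -67287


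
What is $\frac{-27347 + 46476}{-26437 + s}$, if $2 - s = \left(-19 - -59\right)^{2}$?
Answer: $- \frac{19129}{28035} \approx -0.68233$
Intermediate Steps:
$s = -1598$ ($s = 2 - \left(-19 - -59\right)^{2} = 2 - \left(-19 + 59\right)^{2} = 2 - 40^{2} = 2 - 1600 = -1598$)
$\frac{-27347 + 46476}{-26437 + s} = \frac{-27347 + 46476}{-26437 - 1598} = \frac{19129}{-28035} = 19129 \left(- \frac{1}{28035}\right) = - \frac{19129}{28035}$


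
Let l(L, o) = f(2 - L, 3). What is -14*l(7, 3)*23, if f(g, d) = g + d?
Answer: 644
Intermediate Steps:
f(g, d) = d + g
l(L, o) = 5 - L (l(L, o) = 3 + (2 - L) = 5 - L)
-14*l(7, 3)*23 = -14*(5 - 1*7)*23 = -14*(5 - 7)*23 = -14*(-2)*23 = 28*23 = 644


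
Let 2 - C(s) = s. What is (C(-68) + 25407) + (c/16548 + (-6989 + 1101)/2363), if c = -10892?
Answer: 35575072226/1396533 ≈ 25474.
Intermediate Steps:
C(s) = 2 - s
(C(-68) + 25407) + (c/16548 + (-6989 + 1101)/2363) = ((2 - 1*(-68)) + 25407) + (-10892/16548 + (-6989 + 1101)/2363) = ((2 + 68) + 25407) + (-10892*1/16548 - 5888*1/2363) = (70 + 25407) + (-389/591 - 5888/2363) = 25477 - 4399015/1396533 = 35575072226/1396533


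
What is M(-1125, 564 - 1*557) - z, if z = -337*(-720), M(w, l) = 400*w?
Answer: -692640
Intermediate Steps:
z = 242640
M(-1125, 564 - 1*557) - z = 400*(-1125) - 1*242640 = -450000 - 242640 = -692640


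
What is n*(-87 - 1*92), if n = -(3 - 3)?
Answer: 0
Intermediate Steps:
n = 0 (n = -1*0 = 0)
n*(-87 - 1*92) = 0*(-87 - 1*92) = 0*(-87 - 92) = 0*(-179) = 0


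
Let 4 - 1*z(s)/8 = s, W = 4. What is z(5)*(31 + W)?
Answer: -280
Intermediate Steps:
z(s) = 32 - 8*s
z(5)*(31 + W) = (32 - 8*5)*(31 + 4) = (32 - 40)*35 = -8*35 = -280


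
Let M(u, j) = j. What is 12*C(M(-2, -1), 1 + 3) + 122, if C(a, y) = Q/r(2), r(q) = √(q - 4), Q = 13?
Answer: 122 - 78*I*√2 ≈ 122.0 - 110.31*I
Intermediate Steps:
r(q) = √(-4 + q)
C(a, y) = -13*I*√2/2 (C(a, y) = 13/(√(-4 + 2)) = 13/(√(-2)) = 13/((I*√2)) = 13*(-I*√2/2) = -13*I*√2/2)
12*C(M(-2, -1), 1 + 3) + 122 = 12*(-13*I*√2/2) + 122 = -78*I*√2 + 122 = 122 - 78*I*√2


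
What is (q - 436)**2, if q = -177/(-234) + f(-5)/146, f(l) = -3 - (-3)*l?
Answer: 6145336882441/32421636 ≈ 1.8954e+5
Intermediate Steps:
f(l) = -3 + 3*l
q = 3605/5694 (q = -177/(-234) + (-3 + 3*(-5))/146 = -177*(-1/234) + (-3 - 15)*(1/146) = 59/78 - 18*1/146 = 59/78 - 9/73 = 3605/5694 ≈ 0.63312)
(q - 436)**2 = (3605/5694 - 436)**2 = (-2478979/5694)**2 = 6145336882441/32421636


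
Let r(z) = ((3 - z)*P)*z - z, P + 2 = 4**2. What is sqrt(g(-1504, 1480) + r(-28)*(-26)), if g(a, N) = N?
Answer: 4*sqrt(19794) ≈ 562.76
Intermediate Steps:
P = 14 (P = -2 + 4**2 = -2 + 16 = 14)
r(z) = -z + z*(42 - 14*z) (r(z) = ((3 - z)*14)*z - z = (42 - 14*z)*z - z = z*(42 - 14*z) - z = -z + z*(42 - 14*z))
sqrt(g(-1504, 1480) + r(-28)*(-26)) = sqrt(1480 - 28*(41 - 14*(-28))*(-26)) = sqrt(1480 - 28*(41 + 392)*(-26)) = sqrt(1480 - 28*433*(-26)) = sqrt(1480 - 12124*(-26)) = sqrt(1480 + 315224) = sqrt(316704) = 4*sqrt(19794)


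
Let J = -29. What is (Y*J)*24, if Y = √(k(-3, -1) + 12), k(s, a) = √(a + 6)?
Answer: -696*√(12 + √5) ≈ -2626.1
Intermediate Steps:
k(s, a) = √(6 + a)
Y = √(12 + √5) (Y = √(√(6 - 1) + 12) = √(√5 + 12) = √(12 + √5) ≈ 3.7731)
(Y*J)*24 = (√(12 + √5)*(-29))*24 = -29*√(12 + √5)*24 = -696*√(12 + √5)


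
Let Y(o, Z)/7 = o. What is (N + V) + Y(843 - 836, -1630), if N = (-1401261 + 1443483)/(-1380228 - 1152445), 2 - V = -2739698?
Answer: 6938888276855/2532673 ≈ 2.7397e+6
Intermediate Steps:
Y(o, Z) = 7*o
V = 2739700 (V = 2 - 1*(-2739698) = 2 + 2739698 = 2739700)
N = -42222/2532673 (N = 42222/(-2532673) = 42222*(-1/2532673) = -42222/2532673 ≈ -0.016671)
(N + V) + Y(843 - 836, -1630) = (-42222/2532673 + 2739700) + 7*(843 - 836) = 6938764175878/2532673 + 7*7 = 6938764175878/2532673 + 49 = 6938888276855/2532673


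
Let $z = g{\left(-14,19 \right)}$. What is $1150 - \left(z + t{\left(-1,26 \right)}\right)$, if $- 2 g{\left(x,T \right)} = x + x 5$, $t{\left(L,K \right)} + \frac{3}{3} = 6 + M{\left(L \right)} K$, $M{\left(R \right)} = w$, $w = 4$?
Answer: $999$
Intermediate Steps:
$M{\left(R \right)} = 4$
$t{\left(L,K \right)} = 5 + 4 K$ ($t{\left(L,K \right)} = -1 + \left(6 + 4 K\right) = 5 + 4 K$)
$g{\left(x,T \right)} = - 3 x$ ($g{\left(x,T \right)} = - \frac{x + x 5}{2} = - \frac{x + 5 x}{2} = - \frac{6 x}{2} = - 3 x$)
$z = 42$ ($z = \left(-3\right) \left(-14\right) = 42$)
$1150 - \left(z + t{\left(-1,26 \right)}\right) = 1150 - \left(42 + \left(5 + 4 \cdot 26\right)\right) = 1150 - \left(42 + \left(5 + 104\right)\right) = 1150 - \left(42 + 109\right) = 1150 - 151 = 999$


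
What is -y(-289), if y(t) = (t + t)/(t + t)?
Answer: -1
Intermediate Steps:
y(t) = 1 (y(t) = (2*t)/((2*t)) = (2*t)*(1/(2*t)) = 1)
-y(-289) = -1*1 = -1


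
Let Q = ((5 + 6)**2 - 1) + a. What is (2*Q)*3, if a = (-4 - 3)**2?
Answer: 1014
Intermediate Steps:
a = 49 (a = (-7)**2 = 49)
Q = 169 (Q = ((5 + 6)**2 - 1) + 49 = (11**2 - 1) + 49 = (121 - 1) + 49 = 120 + 49 = 169)
(2*Q)*3 = (2*169)*3 = 338*3 = 1014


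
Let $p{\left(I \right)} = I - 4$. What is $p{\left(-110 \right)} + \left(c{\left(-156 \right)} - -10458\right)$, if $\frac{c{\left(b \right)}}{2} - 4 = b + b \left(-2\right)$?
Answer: $10664$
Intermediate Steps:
$c{\left(b \right)} = 8 - 2 b$ ($c{\left(b \right)} = 8 + 2 \left(b + b \left(-2\right)\right) = 8 + 2 \left(b - 2 b\right) = 8 + 2 \left(- b\right) = 8 - 2 b$)
$p{\left(I \right)} = -4 + I$
$p{\left(-110 \right)} + \left(c{\left(-156 \right)} - -10458\right) = \left(-4 - 110\right) + \left(\left(8 - -312\right) - -10458\right) = -114 + \left(\left(8 + 312\right) + 10458\right) = -114 + \left(320 + 10458\right) = -114 + 10778 = 10664$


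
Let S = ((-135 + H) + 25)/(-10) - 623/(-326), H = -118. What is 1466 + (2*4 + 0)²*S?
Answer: 2483718/815 ≈ 3047.5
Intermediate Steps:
S = 40279/1630 (S = ((-135 - 118) + 25)/(-10) - 623/(-326) = (-253 + 25)*(-⅒) - 623*(-1/326) = -228*(-⅒) + 623/326 = 114/5 + 623/326 = 40279/1630 ≈ 24.711)
1466 + (2*4 + 0)²*S = 1466 + (2*4 + 0)²*(40279/1630) = 1466 + (8 + 0)²*(40279/1630) = 1466 + 8²*(40279/1630) = 1466 + 64*(40279/1630) = 1466 + 1288928/815 = 2483718/815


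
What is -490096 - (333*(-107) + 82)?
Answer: -454547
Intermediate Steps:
-490096 - (333*(-107) + 82) = -490096 - (-35631 + 82) = -490096 - 1*(-35549) = -490096 + 35549 = -454547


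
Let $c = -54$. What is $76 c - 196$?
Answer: $-4300$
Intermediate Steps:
$76 c - 196 = 76 \left(-54\right) - 196 = -4104 - 196 = -4300$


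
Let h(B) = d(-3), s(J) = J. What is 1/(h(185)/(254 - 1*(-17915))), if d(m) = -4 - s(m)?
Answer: -18169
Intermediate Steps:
d(m) = -4 - m
h(B) = -1 (h(B) = -4 - 1*(-3) = -4 + 3 = -1)
1/(h(185)/(254 - 1*(-17915))) = 1/(-1/(254 - 1*(-17915))) = 1/(-1/(254 + 17915)) = 1/(-1/18169) = -18169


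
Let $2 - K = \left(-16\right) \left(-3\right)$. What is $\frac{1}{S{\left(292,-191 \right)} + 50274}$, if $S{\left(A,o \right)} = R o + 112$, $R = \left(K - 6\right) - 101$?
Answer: $\frac{1}{79609} \approx 1.2561 \cdot 10^{-5}$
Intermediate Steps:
$K = -46$ ($K = 2 - \left(-16\right) \left(-3\right) = 2 - 48 = -46$)
$R = -153$ ($R = \left(-46 - 6\right) - 101 = -52 - 101 = -153$)
$S{\left(A,o \right)} = 112 - 153 o$ ($S{\left(A,o \right)} = - 153 o + 112 = 112 - 153 o$)
$\frac{1}{S{\left(292,-191 \right)} + 50274} = \frac{1}{\left(112 - -29223\right) + 50274} = \frac{1}{\left(112 + 29223\right) + 50274} = \frac{1}{29335 + 50274} = \frac{1}{79609}$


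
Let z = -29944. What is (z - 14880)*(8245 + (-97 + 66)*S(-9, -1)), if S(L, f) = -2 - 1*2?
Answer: -375132056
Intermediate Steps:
S(L, f) = -4 (S(L, f) = -2 - 2 = -4)
(z - 14880)*(8245 + (-97 + 66)*S(-9, -1)) = (-29944 - 14880)*(8245 + (-97 + 66)*(-4)) = -44824*(8245 - 31*(-4)) = -44824*(8245 + 124) = -44824*8369 = -375132056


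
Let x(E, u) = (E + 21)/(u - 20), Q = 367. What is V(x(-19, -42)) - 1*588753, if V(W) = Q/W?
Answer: -600130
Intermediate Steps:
x(E, u) = (21 + E)/(-20 + u)
V(W) = 367/W
V(x(-19, -42)) - 1*588753 = 367/(((21 - 19)/(-20 - 42))) - 1*588753 = 367/((2/(-62))) - 588753 = 367/((-1/62*2)) - 588753 = 367/(-1/31) - 588753 = 367*(-31) - 588753 = -11377 - 588753 = -600130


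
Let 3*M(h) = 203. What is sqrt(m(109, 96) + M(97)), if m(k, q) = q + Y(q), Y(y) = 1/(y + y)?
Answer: 5*sqrt(419)/8 ≈ 12.793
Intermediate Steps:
M(h) = 203/3 (M(h) = (1/3)*203 = 203/3)
Y(y) = 1/(2*y)
m(k, q) = q + 1/(2*q)
sqrt(m(109, 96) + M(97)) = sqrt((96 + (1/2)/96) + 203/3) = sqrt((96 + (1/2)*(1/96)) + 203/3) = sqrt((96 + 1/192) + 203/3) = sqrt(18433/192 + 203/3) = sqrt(10475/64) = 5*sqrt(419)/8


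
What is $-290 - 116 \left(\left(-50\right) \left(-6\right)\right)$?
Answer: $-35090$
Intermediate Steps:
$-290 - 116 \left(\left(-50\right) \left(-6\right)\right) = -290 - 34800 = -35090$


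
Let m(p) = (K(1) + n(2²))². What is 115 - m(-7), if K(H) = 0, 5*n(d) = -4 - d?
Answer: 2811/25 ≈ 112.44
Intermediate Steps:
n(d) = -⅘ - d/5 (n(d) = (-4 - d)/5 = -⅘ - d/5)
m(p) = 64/25 (m(p) = (0 + (-⅘ - ⅕*2²))² = (0 + (-⅘ - ⅕*4))² = (0 + (-⅘ - ⅘))² = (0 - 8/5)² = (-8/5)² = 64/25)
115 - m(-7) = 115 - 1*64/25 = 115 - 64/25 = 2811/25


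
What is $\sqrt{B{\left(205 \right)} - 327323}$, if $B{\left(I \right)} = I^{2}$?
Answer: $i \sqrt{285298} \approx 534.13 i$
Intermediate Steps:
$\sqrt{B{\left(205 \right)} - 327323} = \sqrt{205^{2} - 327323} = \sqrt{42025 - 327323} = \sqrt{-285298} = i \sqrt{285298}$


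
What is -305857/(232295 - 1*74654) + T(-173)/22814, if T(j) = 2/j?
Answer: -3227709764/1663585473 ≈ -1.9402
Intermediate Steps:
-305857/(232295 - 1*74654) + T(-173)/22814 = -305857/(232295 - 1*74654) + (2/(-173))/22814 = -305857/(232295 - 74654) + (2*(-1/173))*(1/22814) = -305857/157641 - 2/173*1/22814 = -305857*1/157641 - 1/1973411 = -305857/157641 - 1/1973411 = -3227709764/1663585473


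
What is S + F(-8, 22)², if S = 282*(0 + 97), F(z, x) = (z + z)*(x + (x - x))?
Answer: 151258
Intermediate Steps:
F(z, x) = 2*x*z (F(z, x) = (2*z)*(x + 0) = (2*z)*x = 2*x*z)
S = 27354 (S = 282*97 = 27354)
S + F(-8, 22)² = 27354 + (2*22*(-8))² = 27354 + (-352)² = 27354 + 123904 = 151258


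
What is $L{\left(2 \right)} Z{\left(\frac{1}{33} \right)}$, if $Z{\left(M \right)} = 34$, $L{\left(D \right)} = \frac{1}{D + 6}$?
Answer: $\frac{17}{4} \approx 4.25$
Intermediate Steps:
$L{\left(D \right)} = \frac{1}{6 + D}$
$L{\left(2 \right)} Z{\left(\frac{1}{33} \right)} = \frac{1}{6 + 2} \cdot 34 = \frac{1}{8} \cdot 34 = \frac{17}{4}$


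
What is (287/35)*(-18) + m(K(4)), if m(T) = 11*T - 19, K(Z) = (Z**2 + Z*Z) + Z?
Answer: 1147/5 ≈ 229.40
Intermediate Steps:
K(Z) = Z + 2*Z**2 (K(Z) = (Z**2 + Z**2) + Z = 2*Z**2 + Z = Z + 2*Z**2)
m(T) = -19 + 11*T
(287/35)*(-18) + m(K(4)) = (287/35)*(-18) + (-19 + 11*(4*(1 + 2*4))) = (287*(1/35))*(-18) + (-19 + 11*(4*(1 + 8))) = (41/5)*(-18) + (-19 + 11*(4*9)) = -738/5 + (-19 + 11*36) = -738/5 + (-19 + 396) = -738/5 + 377 = 1147/5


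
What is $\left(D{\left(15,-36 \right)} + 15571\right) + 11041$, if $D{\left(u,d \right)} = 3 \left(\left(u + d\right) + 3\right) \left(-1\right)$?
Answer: $26666$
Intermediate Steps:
$D{\left(u,d \right)} = -9 - 3 d - 3 u$ ($D{\left(u,d \right)} = 3 \left(\left(d + u\right) + 3\right) \left(-1\right) = 3 \left(3 + d + u\right) \left(-1\right) = \left(9 + 3 d + 3 u\right) \left(-1\right) = -9 - 3 d - 3 u$)
$\left(D{\left(15,-36 \right)} + 15571\right) + 11041 = \left(\left(-9 - -108 - 45\right) + 15571\right) + 11041 = \left(\left(-9 + 108 - 45\right) + 15571\right) + 11041 = \left(54 + 15571\right) + 11041 = 15625 + 11041 = 26666$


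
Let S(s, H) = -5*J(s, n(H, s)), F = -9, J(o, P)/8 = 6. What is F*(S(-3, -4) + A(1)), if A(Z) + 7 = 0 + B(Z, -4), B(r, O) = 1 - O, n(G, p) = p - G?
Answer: 2178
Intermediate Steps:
J(o, P) = 48 (J(o, P) = 8*6 = 48)
A(Z) = -2 (A(Z) = -7 + (0 + (1 - 1*(-4))) = -7 + (0 + (1 + 4)) = -7 + (0 + 5) = -7 + 5 = -2)
S(s, H) = -240 (S(s, H) = -5*48 = -240)
F*(S(-3, -4) + A(1)) = -9*(-240 - 2) = -9*(-242) = 2178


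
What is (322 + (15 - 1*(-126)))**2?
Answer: 214369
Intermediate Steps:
(322 + (15 - 1*(-126)))**2 = (322 + (15 + 126))**2 = (322 + 141)**2 = 463**2 = 214369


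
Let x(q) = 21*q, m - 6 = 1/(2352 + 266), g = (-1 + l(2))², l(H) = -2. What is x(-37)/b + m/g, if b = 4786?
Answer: 14218900/28191933 ≈ 0.50436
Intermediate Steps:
g = 9 (g = (-1 - 2)² = (-3)² = 9)
m = 15709/2618 (m = 6 + 1/(2352 + 266) = 6 + 1/2618 = 15709/2618 ≈ 6.0004)
x(-37)/b + m/g = (21*(-37))/4786 + (15709/2618)/9 = -777*1/4786 + (15709/2618)*(⅑) = -777/4786 + 15709/23562 = 14218900/28191933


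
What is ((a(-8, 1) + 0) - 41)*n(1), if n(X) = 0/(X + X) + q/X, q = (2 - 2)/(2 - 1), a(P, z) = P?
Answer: 0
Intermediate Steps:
q = 0 (q = 0/1 = 0*1 = 0)
n(X) = 0 (n(X) = 0/(X + X) + 0/X = 0/((2*X)) + 0 = 0*(1/(2*X)) + 0 = 0 + 0 = 0)
((a(-8, 1) + 0) - 41)*n(1) = ((-8 + 0) - 41)*0 = (-8 - 41)*0 = -49*0 = 0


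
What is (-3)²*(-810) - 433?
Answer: -7723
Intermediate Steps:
(-3)²*(-810) - 433 = 9*(-810) - 433 = -7290 - 433 = -7723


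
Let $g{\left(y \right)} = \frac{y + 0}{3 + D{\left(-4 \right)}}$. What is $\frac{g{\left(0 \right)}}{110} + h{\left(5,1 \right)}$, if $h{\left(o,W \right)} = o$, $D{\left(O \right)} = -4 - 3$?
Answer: $5$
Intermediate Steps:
$D{\left(O \right)} = -7$
$g{\left(y \right)} = - \frac{y}{4}$ ($g{\left(y \right)} = \frac{y + 0}{3 - 7} = \frac{y}{-4} = y \left(- \frac{1}{4}\right) = - \frac{y}{4}$)
$\frac{g{\left(0 \right)}}{110} + h{\left(5,1 \right)} = \frac{\left(- \frac{1}{4}\right) 0}{110} + 5 = 0 \cdot \frac{1}{110} + 5 = 0 + 5 = 5$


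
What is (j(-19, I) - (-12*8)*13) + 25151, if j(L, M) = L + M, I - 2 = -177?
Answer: 26205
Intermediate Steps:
I = -175 (I = 2 - 177 = -175)
(j(-19, I) - (-12*8)*13) + 25151 = ((-19 - 175) - (-12*8)*13) + 25151 = (-194 - (-96)*13) + 25151 = (-194 - 1*(-1248)) + 25151 = (-194 + 1248) + 25151 = 1054 + 25151 = 26205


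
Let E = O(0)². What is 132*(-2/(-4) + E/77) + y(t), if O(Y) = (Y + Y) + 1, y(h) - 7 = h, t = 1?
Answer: 530/7 ≈ 75.714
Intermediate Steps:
y(h) = 7 + h
O(Y) = 1 + 2*Y (O(Y) = 2*Y + 1 = 1 + 2*Y)
E = 1 (E = (1 + 2*0)² = (1 + 0)² = 1² = 1)
132*(-2/(-4) + E/77) + y(t) = 132*(-2/(-4) + 1/77) + (7 + 1) = 132*(-2*(-¼) + 1*(1/77)) + 8 = 132*(½ + 1/77) + 8 = 132*(79/154) + 8 = 474/7 + 8 = 530/7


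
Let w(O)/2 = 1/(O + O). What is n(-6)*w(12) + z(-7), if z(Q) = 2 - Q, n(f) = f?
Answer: 17/2 ≈ 8.5000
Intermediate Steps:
w(O) = 1/O (w(O) = 2/(O + O) = 2/((2*O)) = 2*(1/(2*O)) = 1/O)
n(-6)*w(12) + z(-7) = -6/12 + (2 - 1*(-7)) = -6*1/12 + (2 + 7) = -½ + 9 = 17/2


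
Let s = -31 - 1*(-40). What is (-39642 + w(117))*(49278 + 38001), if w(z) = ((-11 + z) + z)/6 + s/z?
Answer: -89873251903/26 ≈ -3.4567e+9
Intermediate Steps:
s = 9 (s = -31 + 40 = 9)
w(z) = -11/6 + 9/z + z/3 (w(z) = ((-11 + z) + z)/6 + 9/z = (-11 + 2*z)*(⅙) + 9/z = (-11/6 + z/3) + 9/z = -11/6 + 9/z + z/3)
(-39642 + w(117))*(49278 + 38001) = (-39642 + (-11/6 + 9/117 + (⅓)*117))*(49278 + 38001) = (-39642 + (-11/6 + 9*(1/117) + 39))*87279 = (-39642 + (-11/6 + 1/13 + 39))*87279 = (-39642 + 2905/78)*87279 = -3089171/78*87279 = -89873251903/26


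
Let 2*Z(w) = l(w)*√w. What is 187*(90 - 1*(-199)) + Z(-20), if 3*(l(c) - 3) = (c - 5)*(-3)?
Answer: 54043 + 28*I*√5 ≈ 54043.0 + 62.61*I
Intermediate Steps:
l(c) = 8 - c (l(c) = 3 + ((c - 5)*(-3))/3 = 3 + ((-5 + c)*(-3))/3 = 3 + (15 - 3*c)/3 = 3 + (5 - c) = 8 - c)
Z(w) = √w*(8 - w)/2 (Z(w) = ((8 - w)*√w)/2 = (√w*(8 - w))/2 = √w*(8 - w)/2)
187*(90 - 1*(-199)) + Z(-20) = 187*(90 - 1*(-199)) + √(-20)*(8 - 1*(-20))/2 = 187*(90 + 199) + (2*I*√5)*(8 + 20)/2 = 187*289 + (½)*(2*I*√5)*28 = 54043 + 28*I*√5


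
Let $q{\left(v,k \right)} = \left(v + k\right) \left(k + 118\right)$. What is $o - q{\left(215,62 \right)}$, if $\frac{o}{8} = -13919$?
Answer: $-161212$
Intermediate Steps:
$o = -111352$ ($o = 8 \left(-13919\right) = -111352$)
$q{\left(v,k \right)} = \left(118 + k\right) \left(k + v\right)$ ($q{\left(v,k \right)} = \left(k + v\right) \left(118 + k\right) = \left(118 + k\right) \left(k + v\right)$)
$o - q{\left(215,62 \right)} = -111352 - \left(62^{2} + 118 \cdot 62 + 118 \cdot 215 + 62 \cdot 215\right) = -111352 - \left(3844 + 7316 + 25370 + 13330\right) = -111352 - 49860 = -161212$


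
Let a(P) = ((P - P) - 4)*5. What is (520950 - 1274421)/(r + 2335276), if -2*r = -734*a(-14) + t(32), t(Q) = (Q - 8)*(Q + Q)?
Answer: -753471/2327168 ≈ -0.32377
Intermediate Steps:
a(P) = -20 (a(P) = (0 - 4)*5 = -4*5 = -20)
t(Q) = 2*Q*(-8 + Q) (t(Q) = (-8 + Q)*(2*Q) = 2*Q*(-8 + Q))
r = -8108 (r = -(-734*(-20) + 2*32*(-8 + 32))/2 = -(14680 + 2*32*24)/2 = -(14680 + 1536)/2 = -½*16216 = -8108)
(520950 - 1274421)/(r + 2335276) = (520950 - 1274421)/(-8108 + 2335276) = -753471/2327168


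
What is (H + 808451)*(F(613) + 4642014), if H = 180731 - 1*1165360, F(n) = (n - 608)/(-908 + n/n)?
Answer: -741763412559354/907 ≈ -8.1782e+11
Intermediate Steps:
F(n) = 608/907 - n/907 (F(n) = (-608 + n)/(-908 + 1) = (-608 + n)/(-907) = (-608 + n)*(-1/907) = 608/907 - n/907)
H = -984629 (H = 180731 - 1165360 = -984629)
(H + 808451)*(F(613) + 4642014) = (-984629 + 808451)*((608/907 - 1/907*613) + 4642014) = -176178*((608/907 - 613/907) + 4642014) = -176178*(-5/907 + 4642014) = -176178*4210306693/907 = -741763412559354/907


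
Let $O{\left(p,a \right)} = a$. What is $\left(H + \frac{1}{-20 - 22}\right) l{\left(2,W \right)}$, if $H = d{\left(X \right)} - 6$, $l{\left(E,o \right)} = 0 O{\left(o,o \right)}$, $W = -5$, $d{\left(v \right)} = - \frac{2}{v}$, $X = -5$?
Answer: $0$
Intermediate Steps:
$l{\left(E,o \right)} = 0$ ($l{\left(E,o \right)} = 0 o = 0$)
$H = - \frac{28}{5}$ ($H = - \frac{2}{-5} - 6 = \left(-2\right) \left(- \frac{1}{5}\right) - 6 = \frac{2}{5} - 6 = - \frac{28}{5} \approx -5.6$)
$\left(H + \frac{1}{-20 - 22}\right) l{\left(2,W \right)} = \left(- \frac{28}{5} + \frac{1}{-20 - 22}\right) 0 = \left(- \frac{28}{5} + \frac{1}{-42}\right) 0 = \left(- \frac{28}{5} - \frac{1}{42}\right) 0 = \left(- \frac{1181}{210}\right) 0 = 0$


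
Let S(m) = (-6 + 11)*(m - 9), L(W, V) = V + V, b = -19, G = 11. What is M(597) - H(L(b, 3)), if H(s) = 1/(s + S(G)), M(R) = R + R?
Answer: 19103/16 ≈ 1193.9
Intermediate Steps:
M(R) = 2*R
L(W, V) = 2*V
S(m) = -45 + 5*m (S(m) = 5*(-9 + m) = -45 + 5*m)
H(s) = 1/(10 + s) (H(s) = 1/(s + (-45 + 5*11)) = 1/(s + (-45 + 55)) = 1/(s + 10) = 1/(10 + s))
M(597) - H(L(b, 3)) = 2*597 - 1/(10 + 2*3) = 1194 - 1/(10 + 6) = 1194 - 1/16 = 19103/16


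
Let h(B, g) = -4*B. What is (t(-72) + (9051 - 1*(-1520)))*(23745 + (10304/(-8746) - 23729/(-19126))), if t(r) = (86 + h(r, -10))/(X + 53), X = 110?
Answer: 3422747632492871925/13632993674 ≈ 2.5106e+8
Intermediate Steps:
t(r) = 86/163 - 4*r/163 (t(r) = (86 - 4*r)/(110 + 53) = (86 - 4*r)/163 = (86 - 4*r)*(1/163) = 86/163 - 4*r/163)
(t(-72) + (9051 - 1*(-1520)))*(23745 + (10304/(-8746) - 23729/(-19126))) = ((86/163 - 4/163*(-72)) + (9051 - 1*(-1520)))*(23745 + (10304/(-8746) - 23729/(-19126))) = ((86/163 + 288/163) + (9051 + 1520))*(23745 + (10304*(-1/8746) - 23729*(-1/19126))) = (374/163 + 10571)*(23745 + (-5152/4373 + 23729/19126)) = 1723447*(23745 + 5229765/83637998)/163 = (1723447/163)*(1985989492275/83637998) = 3422747632492871925/13632993674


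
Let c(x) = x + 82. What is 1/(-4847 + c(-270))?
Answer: -1/5035 ≈ -0.00019861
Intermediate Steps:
c(x) = 82 + x
1/(-4847 + c(-270)) = 1/(-4847 + (82 - 270)) = 1/(-4847 - 188) = 1/(-5035) = -1/5035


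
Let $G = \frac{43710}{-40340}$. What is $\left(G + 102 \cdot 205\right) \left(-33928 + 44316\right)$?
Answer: $\frac{438096079386}{2017} \approx 2.172 \cdot 10^{8}$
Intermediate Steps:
$G = - \frac{4371}{4034}$ ($G = 43710 \left(- \frac{1}{40340}\right) = - \frac{4371}{4034} \approx -1.0835$)
$\left(G + 102 \cdot 205\right) \left(-33928 + 44316\right) = \left(- \frac{4371}{4034} + 102 \cdot 205\right) \left(-33928 + 44316\right) = \left(- \frac{4371}{4034} + 20910\right) 10388 = \frac{84346569}{4034} \cdot 10388 = \frac{438096079386}{2017}$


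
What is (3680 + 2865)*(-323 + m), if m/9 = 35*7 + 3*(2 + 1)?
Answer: 12847835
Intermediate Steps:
m = 2286 (m = 9*(35*7 + 3*(2 + 1)) = 9*(245 + 3*3) = 9*(245 + 9) = 9*254 = 2286)
(3680 + 2865)*(-323 + m) = (3680 + 2865)*(-323 + 2286) = 6545*1963 = 12847835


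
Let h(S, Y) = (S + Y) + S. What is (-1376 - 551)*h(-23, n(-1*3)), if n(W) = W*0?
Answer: 88642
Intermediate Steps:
n(W) = 0
h(S, Y) = Y + 2*S
(-1376 - 551)*h(-23, n(-1*3)) = (-1376 - 551)*(0 + 2*(-23)) = -1927*(0 - 46) = -1927*(-46) = 88642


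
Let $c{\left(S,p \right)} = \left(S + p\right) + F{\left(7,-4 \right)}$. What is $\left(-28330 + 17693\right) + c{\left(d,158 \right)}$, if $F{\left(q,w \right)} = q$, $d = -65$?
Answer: $-10537$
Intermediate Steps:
$c{\left(S,p \right)} = 7 + S + p$ ($c{\left(S,p \right)} = \left(S + p\right) + 7 = 7 + S + p$)
$\left(-28330 + 17693\right) + c{\left(d,158 \right)} = \left(-28330 + 17693\right) + \left(7 - 65 + 158\right) = -10637 + 100 = -10537$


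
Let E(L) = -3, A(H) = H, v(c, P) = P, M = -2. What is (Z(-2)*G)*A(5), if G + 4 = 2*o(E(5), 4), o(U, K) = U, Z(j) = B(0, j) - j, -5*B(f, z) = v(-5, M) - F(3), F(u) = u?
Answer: -150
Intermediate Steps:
B(f, z) = 1 (B(f, z) = -(-2 - 1*3)/5 = -(-2 - 3)/5 = -⅕*(-5) = 1)
Z(j) = 1 - j
G = -10 (G = -4 + 2*(-3) = -4 - 6 = -10)
(Z(-2)*G)*A(5) = ((1 - 1*(-2))*(-10))*5 = ((1 + 2)*(-10))*5 = (3*(-10))*5 = -30*5 = -150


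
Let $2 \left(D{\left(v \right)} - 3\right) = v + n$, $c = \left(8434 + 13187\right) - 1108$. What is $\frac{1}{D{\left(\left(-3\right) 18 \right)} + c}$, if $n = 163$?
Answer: $\frac{2}{41141} \approx 4.8613 \cdot 10^{-5}$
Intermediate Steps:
$c = 20513$ ($c = 21621 - 1108 = 20513$)
$D{\left(v \right)} = \frac{169}{2} + \frac{v}{2}$ ($D{\left(v \right)} = 3 + \frac{v + 163}{2} = 3 + \frac{163 + v}{2} = 3 + \left(\frac{163}{2} + \frac{v}{2}\right) = \frac{169}{2} + \frac{v}{2}$)
$\frac{1}{D{\left(\left(-3\right) 18 \right)} + c} = \frac{1}{\left(\frac{169}{2} + \frac{\left(-3\right) 18}{2}\right) + 20513} = \frac{1}{\left(\frac{169}{2} + \frac{1}{2} \left(-54\right)\right) + 20513} = \frac{1}{\left(\frac{169}{2} - 27\right) + 20513} = \frac{1}{\frac{115}{2} + 20513} = \frac{1}{\frac{41141}{2}} = \frac{2}{41141}$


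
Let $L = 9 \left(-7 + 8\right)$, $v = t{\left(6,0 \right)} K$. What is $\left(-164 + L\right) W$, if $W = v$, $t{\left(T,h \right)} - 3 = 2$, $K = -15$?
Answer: $11625$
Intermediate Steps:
$t{\left(T,h \right)} = 5$ ($t{\left(T,h \right)} = 3 + 2 = 5$)
$v = -75$ ($v = 5 \left(-15\right) = -75$)
$W = -75$
$L = 9$ ($L = 9 \cdot 1 = 9$)
$\left(-164 + L\right) W = \left(-164 + 9\right) \left(-75\right) = \left(-155\right) \left(-75\right) = 11625$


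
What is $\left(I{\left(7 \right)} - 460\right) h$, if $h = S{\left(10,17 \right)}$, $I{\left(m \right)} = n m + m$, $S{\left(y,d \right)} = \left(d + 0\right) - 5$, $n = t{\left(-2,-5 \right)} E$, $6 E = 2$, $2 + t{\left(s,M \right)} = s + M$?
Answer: $-5688$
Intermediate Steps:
$t{\left(s,M \right)} = -2 + M + s$ ($t{\left(s,M \right)} = -2 + \left(s + M\right) = -2 + \left(M + s\right) = -2 + M + s$)
$E = \frac{1}{3}$ ($E = \frac{1}{6} \cdot 2 = \frac{1}{3} \approx 0.33333$)
$n = -3$ ($n = \left(-2 - 5 - 2\right) \frac{1}{3} = \left(-9\right) \frac{1}{3} = -3$)
$S{\left(y,d \right)} = -5 + d$ ($S{\left(y,d \right)} = d - 5 = -5 + d$)
$I{\left(m \right)} = - 2 m$ ($I{\left(m \right)} = - 3 m + m = - 2 m$)
$h = 12$ ($h = -5 + 17 = 12$)
$\left(I{\left(7 \right)} - 460\right) h = \left(\left(-2\right) 7 - 460\right) 12 = \left(-14 - 460\right) 12 = \left(-474\right) 12 = -5688$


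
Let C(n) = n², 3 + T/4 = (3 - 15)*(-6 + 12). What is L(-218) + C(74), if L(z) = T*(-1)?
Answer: 5776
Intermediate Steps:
T = -300 (T = -12 + 4*((3 - 15)*(-6 + 12)) = -12 + 4*(-12*6) = -12 + 4*(-72) = -12 - 288 = -300)
L(z) = 300 (L(z) = -300*(-1) = 300)
L(-218) + C(74) = 300 + 74² = 300 + 5476 = 5776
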